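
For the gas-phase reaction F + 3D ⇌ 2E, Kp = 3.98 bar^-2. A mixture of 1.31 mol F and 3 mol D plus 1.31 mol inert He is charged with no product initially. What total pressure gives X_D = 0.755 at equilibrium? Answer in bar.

Basis: 3 mol D initially; let X = conversion of D. Extent ξ = X.
At extent ξ: n_F = 1.31 − X; n_D = 3 − 3X; n_E = 2X; n_I = 1.31 (inert).
Summing: n_T = 5.62 − 2X.
Kp = p_E^2 / (p_F p_D^3) with p_i = (n_i/n_T)·P.
At X = 0.755: the mole-fraction product g(X) = Π y_i^ν_i = 174.8. Since Kp = g(X)·P^{-2}, P = (g/Kp)^(1/2) = (174.8/3.98)^(1/2) = 6.63 bar.

P = 6.63 bar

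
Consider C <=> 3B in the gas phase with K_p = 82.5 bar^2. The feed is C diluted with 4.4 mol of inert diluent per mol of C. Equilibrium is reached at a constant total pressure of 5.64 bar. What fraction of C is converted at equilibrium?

X = 0.867

Take 1 mol C as basis and let X be its fractional conversion, so ξ = X.
At extent ξ: n_C = 1 − X; n_B = 3X; n_I = 4.4 (inert).
Summing: n_T = 5.4 + 2X.
With p_i = (n_i/n_T)P, K_p = p_B^3 / (p_C).
This yields a degree-3 equation in X; solving on (0,1), X = 0.867.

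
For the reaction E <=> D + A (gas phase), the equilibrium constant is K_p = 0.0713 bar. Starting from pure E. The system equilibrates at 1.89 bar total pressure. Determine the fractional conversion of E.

X = 0.191

Take 1 mol E as basis and let X be its fractional conversion, so ξ = X.
Species balance: n_E = 1 − X; n_D = X; n_A = X.
Total moles n_T = 1 + X.
Mole fractions y_i = n_i/n_T; K_p = p_D p_A / (p_E) with p_i = y_i·P.
This yields a degree-2 equation in X; solving on (0,1), X = 0.191.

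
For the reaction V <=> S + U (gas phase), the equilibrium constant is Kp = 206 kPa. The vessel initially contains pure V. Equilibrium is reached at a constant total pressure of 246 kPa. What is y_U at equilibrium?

y_U = 0.403

Take 1 mol V as basis and let X be its fractional conversion, so ξ = X.
Species balance: n_V = 1 − X; n_S = X; n_U = X.
Total moles n_T = 1 + X.
Mole fractions y_i = n_i/n_T; Kp = p_S p_U / (p_V) with p_i = y_i·P.
Setting this equal to 206 kPa and taking the physical root (0 < X < 1) gives X = 0.675.
Then n_U = 0.675, n_T = 1.68, so y_U = 0.403.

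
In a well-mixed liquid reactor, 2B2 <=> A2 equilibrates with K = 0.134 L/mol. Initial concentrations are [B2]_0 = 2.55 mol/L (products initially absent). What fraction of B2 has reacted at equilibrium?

X = 0.318

Let X = conversion of B2; extent ξ = 2.55X/2 mol/L.
Concentrations: [B2] = 2.55 − 2.55X; [A2] = 1.27X.
K = [A2] / ([B2]^2).
This equals 0.134 at X = 0.318 (the root in 0 < X < 1).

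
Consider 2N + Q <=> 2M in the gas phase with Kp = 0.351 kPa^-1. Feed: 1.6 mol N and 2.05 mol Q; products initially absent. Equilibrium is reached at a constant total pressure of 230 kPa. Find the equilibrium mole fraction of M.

y_M = 0.464

Basis: 1.6 mol N initially; let X = conversion of N. Extent ξ = 0.8X.
At extent ξ: n_N = 1.6 − 1.6X; n_Q = 2.05 − 0.8X; n_M = 1.6X.
Total moles n_T = 3.65 − 0.8X.
Mole fractions y_i = n_i/n_T; Kp = p_M^2 / (p_N^2 p_Q) with p_i = y_i·P.
This yields a degree-3 equation in X; solving on (0,1), X = 0.859.
Then n_M = 1.37, n_T = 2.96, so y_M = 0.464.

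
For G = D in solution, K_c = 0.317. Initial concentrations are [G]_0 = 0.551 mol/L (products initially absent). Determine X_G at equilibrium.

X = 0.241

Let X = conversion of G; extent ξ = 0.551·X mol/L.
Concentrations: [G] = 0.551 − 0.551X; [D] = 0.551X.
K_c = [D] / ([G]).
Solving K_c = 0.317 for X ∈ (0,1): X = 0.241.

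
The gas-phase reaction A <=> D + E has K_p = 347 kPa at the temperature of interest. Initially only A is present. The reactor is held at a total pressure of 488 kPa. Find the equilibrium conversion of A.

Basis: 1 mol A initially; let X = conversion of A. Extent ξ = X.
Moles: n_A = 1 − X; n_D = X; n_E = X.
Total moles n_T = 1 + X.
y_i = n_i/n_T, p_i = y_i·P. K_p = p_D p_E / (p_A).
Equating to 347 kPa and solving on 0 < X < 1: X = 0.645.

X = 0.645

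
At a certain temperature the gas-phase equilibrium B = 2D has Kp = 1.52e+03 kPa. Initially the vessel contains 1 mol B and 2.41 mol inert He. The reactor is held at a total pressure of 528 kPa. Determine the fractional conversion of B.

Let X = conversion of B (basis 1 mol B); extent of reaction ξ = X.
Mole table: n_B = 1 − X; n_D = 2X; n_I = 2.41 (inert).
Summing: n_T = 3.41 + X.
y_i = n_i/n_T, p_i = y_i·P. Kp = p_D^2 / (p_B).
Equating to 1.52e+03 kPa and solving on 0 < X < 1: X = 0.792.

X = 0.792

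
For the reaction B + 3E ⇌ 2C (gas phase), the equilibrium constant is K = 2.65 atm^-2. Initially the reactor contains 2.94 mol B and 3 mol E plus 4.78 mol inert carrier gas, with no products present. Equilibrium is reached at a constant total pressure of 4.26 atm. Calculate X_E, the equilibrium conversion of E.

Take 3 mol E as basis and let X be its fractional conversion, so ξ = X.
Mole table: n_B = 2.94 − X; n_E = 3 − 3X; n_C = 2X; n_I = 4.78 (inert).
Total moles n_T = 10.7 − 2X.
y_i = n_i/n_T, p_i = y_i·P. K = p_C^2 / (p_B p_E^3).
Equating to 2.65 atm^-2 and solving on 0 < X < 1: X = 0.636.

X = 0.636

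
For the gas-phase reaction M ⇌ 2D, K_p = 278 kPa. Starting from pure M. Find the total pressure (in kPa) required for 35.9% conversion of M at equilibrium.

P = 470 kPa

Let X = conversion of M (basis 1 mol M); extent of reaction ξ = X.
At extent ξ: n_M = 1 − X; n_D = 2X.
Summing: n_T = 1 + X.
K_p = p_D^2 / (p_M) with p_i = (n_i/n_T)·P.
At X = 0.359: the mole-fraction product g(X) = Π y_i^ν_i = 0.5918. Since K_p = g(X)·P^{1}, P = (K_p/g)^(1/1) = (278/0.5918)^(1/1) = 470 kPa.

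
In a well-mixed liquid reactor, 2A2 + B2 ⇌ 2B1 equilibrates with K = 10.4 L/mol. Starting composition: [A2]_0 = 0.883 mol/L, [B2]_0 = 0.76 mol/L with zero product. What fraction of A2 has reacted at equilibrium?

Let X = conversion of A2; extent ξ = 0.883X/2 mol/L.
Concentrations: [A2] = 0.883 − 0.883X; [B2] = 0.76 − 0.442X; [B1] = 0.883X.
K = [B1]^2 / ([A2]^2 [B2]).
Equating to 10.4 L/mol: the physical root is X = 0.686.

X = 0.686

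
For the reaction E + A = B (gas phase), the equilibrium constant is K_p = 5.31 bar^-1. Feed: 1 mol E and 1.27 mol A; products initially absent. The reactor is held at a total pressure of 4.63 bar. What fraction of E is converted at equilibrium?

X = 0.874

Take 1 mol E as basis and let X be its fractional conversion, so ξ = X.
Moles: n_E = 1 − X; n_A = 1.27 − X; n_B = X.
Summing: n_T = 2.27 − X.
y_i = n_i/n_T, p_i = y_i·P. K_p = p_B / (p_E p_A).
Equating to 5.31 bar^-1 and solving on 0 < X < 1: X = 0.874.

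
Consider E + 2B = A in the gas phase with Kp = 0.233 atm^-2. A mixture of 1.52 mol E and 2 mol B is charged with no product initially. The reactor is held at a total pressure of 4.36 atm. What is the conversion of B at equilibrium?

X = 0.564

Take 2 mol B as basis and let X be its fractional conversion, so ξ = X.
Mole table: n_E = 1.52 − X; n_B = 2 − 2X; n_A = X.
Summing: n_T = 3.52 − 2X.
With p_i = (n_i/n_T)P, Kp = p_A / (p_E p_B^2).
Equating to 0.233 atm^-2 and solving on 0 < X < 1: X = 0.564.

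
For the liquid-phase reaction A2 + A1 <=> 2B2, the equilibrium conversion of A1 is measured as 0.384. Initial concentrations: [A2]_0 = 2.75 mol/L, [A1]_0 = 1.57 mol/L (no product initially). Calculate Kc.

Kc = 0.7

Let X = conversion of A1.
Concentrations: [A2] = 2.75 − 1.57X; [A1] = 1.57 − 1.57X; [B2] = 3.14X.
At X = 0.384: [A2] = 2.15, [A1] = 0.967, [B2] = 1.21.
Kc = [B2]^2 / ([A2] [A1]) = 0.7.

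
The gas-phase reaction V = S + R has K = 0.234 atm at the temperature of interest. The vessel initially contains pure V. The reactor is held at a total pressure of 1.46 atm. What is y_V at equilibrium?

y_V = 0.458

Basis: 1 mol V initially; let X = conversion of V. Extent ξ = X.
Moles: n_V = 1 − X; n_S = X; n_R = X.
Summing: n_T = 1 + X.
Mole fractions y_i = n_i/n_T; K = p_S p_R / (p_V) with p_i = y_i·P.
This yields a degree-2 equation in X; solving on (0,1), X = 0.372.
Then n_V = 0.628, n_T = 1.37, so y_V = 0.458.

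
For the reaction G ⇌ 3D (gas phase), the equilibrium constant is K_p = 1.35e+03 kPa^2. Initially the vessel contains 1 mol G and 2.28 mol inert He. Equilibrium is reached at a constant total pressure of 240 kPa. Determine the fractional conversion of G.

Let X = conversion of G (basis 1 mol G); extent of reaction ξ = X.
Mole table: n_G = 1 − X; n_D = 3X; n_I = 2.28 (inert).
Total moles n_T = 3.28 + 2X.
y_i = n_i/n_T, p_i = y_i·P. K_p = p_D^3 / (p_G).
Equating to 1.35e+03 kPa^2 and solving on 0 < X < 1: X = 0.211.

X = 0.211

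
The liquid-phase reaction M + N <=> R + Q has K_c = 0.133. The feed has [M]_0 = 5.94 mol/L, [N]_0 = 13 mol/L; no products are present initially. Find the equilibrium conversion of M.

Let X = conversion of M; extent ξ = 5.94·X mol/L.
Concentrations: [M] = 5.94 − 5.94X; [N] = 13 − 5.94X; [R] = 5.94X; [Q] = 5.94X.
K_c = [R] [Q] / ([M] [N]).
Setting equal to 0.133 and solving for X on (0,1) gives X = 0.384.

X = 0.384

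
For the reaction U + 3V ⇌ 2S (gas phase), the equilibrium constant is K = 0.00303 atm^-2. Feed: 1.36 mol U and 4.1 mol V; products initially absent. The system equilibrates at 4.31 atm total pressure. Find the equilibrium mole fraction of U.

y_U = 0.232

Let X = conversion of U (basis 1.36 mol U); extent of reaction ξ = 1.36X.
At extent ξ: n_U = 1.36 − 1.36X; n_V = 4.1 − 4.08X; n_S = 2.72X.
Summing: n_T = 5.46 − 2.72X.
With p_i = (n_i/n_T)P, K = p_S^2 / (p_U p_V^3).
This yields a degree-4 equation in X; solving on (0,1), X = 0.126.
Then n_U = 1.19, n_T = 5.12, so y_U = 0.232.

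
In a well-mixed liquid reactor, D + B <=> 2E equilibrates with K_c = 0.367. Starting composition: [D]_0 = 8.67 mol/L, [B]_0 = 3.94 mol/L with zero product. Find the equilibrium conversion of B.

X = 0.337

Let X = conversion of B; extent ξ = 3.94·X mol/L.
Concentrations: [D] = 8.67 − 3.94X; [B] = 3.94 − 3.94X; [E] = 7.88X.
K_c = [E]^2 / ([D] [B]).
Equating to 0.367: the physical root is X = 0.337.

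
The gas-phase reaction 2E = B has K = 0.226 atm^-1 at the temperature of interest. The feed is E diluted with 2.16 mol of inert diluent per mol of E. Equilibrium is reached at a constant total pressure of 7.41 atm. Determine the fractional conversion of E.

Basis: 1 mol E initially; let X = conversion of E. Extent ξ = 0.5X.
Species balance: n_E = 1 − X; n_B = 0.5X; n_I = 2.16 (inert).
Summing: n_T = 3.16 − 0.5X.
y_i = n_i/n_T, p_i = y_i·P. K = p_B / (p_E^2).
This yields a degree-2 equation in X; solving on (0,1), X = 0.403.

X = 0.403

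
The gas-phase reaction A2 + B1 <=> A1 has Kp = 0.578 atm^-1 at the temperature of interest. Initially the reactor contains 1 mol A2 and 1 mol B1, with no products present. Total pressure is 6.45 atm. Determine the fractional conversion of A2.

Take 1 mol A2 as basis and let X be its fractional conversion, so ξ = X.
Species balance: n_A2 = 1 − X; n_B1 = 1 − X; n_A1 = X.
Summing: n_T = 2 − X.
With p_i = (n_i/n_T)P, Kp = p_A1 / (p_A2 p_B1).
This yields a degree-2 equation in X; solving on (0,1), X = 0.540.

X = 0.540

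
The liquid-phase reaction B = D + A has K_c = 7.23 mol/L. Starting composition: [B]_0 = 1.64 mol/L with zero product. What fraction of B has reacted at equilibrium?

X = 0.840

Let X = conversion of B; extent ξ = 1.64·X mol/L.
Concentrations: [B] = 1.64 − 1.64X; [D] = 1.64X; [A] = 1.64X.
K_c = [D] [A] / ([B]).
Equating to 7.23 mol/L: the physical root is X = 0.840.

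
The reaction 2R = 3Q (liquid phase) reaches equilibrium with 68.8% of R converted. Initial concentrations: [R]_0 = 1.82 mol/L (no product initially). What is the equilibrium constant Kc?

Kc = 20.5 mol/L

Let X = conversion of R.
Concentrations: [R] = 1.82 − 1.82X; [Q] = 2.73X.
At X = 0.688: [R] = 0.568, [Q] = 1.88.
Kc = [Q]^3 / ([R]^2) = 20.5 mol/L.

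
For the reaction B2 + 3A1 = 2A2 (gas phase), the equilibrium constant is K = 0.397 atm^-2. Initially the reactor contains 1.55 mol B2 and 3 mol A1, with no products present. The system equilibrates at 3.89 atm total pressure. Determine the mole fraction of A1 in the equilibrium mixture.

Let X = conversion of A1 (basis 3 mol A1); extent of reaction ξ = X.
Moles: n_B2 = 1.55 − X; n_A1 = 3 − 3X; n_A2 = 2X.
n_T = Σnᵢ = 4.55 − 2X.
y_i = n_i/n_T, p_i = y_i·P. K = p_A2^2 / (p_B2 p_A1^3).
This yields a degree-4 equation in X; solving on (0,1), X = 0.553.
Then n_A1 = 1.34, n_T = 3.44, so y_A1 = 0.390.

y_A1 = 0.390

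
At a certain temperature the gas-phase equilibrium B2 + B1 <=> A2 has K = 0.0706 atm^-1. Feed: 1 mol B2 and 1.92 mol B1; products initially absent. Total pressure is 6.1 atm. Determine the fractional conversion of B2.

Basis: 1 mol B2 initially; let X = conversion of B2. Extent ξ = X.
Mole table: n_B2 = 1 − X; n_B1 = 1.92 − X; n_A2 = X.
n_T = Σnᵢ = 2.92 − X.
Mole fractions y_i = n_i/n_T; K = p_A2 / (p_B2 p_B1) with p_i = y_i·P.
Equating to 0.0706 atm^-1 and solving on 0 < X < 1: X = 0.214.

X = 0.214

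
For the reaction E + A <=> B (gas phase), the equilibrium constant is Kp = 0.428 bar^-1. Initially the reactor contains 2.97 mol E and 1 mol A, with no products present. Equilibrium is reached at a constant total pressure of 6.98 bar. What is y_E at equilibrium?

y_E = 0.696

Take 1 mol A as basis and let X be its fractional conversion, so ξ = X.
At extent ξ: n_E = 2.97 − X; n_A = 1 − X; n_B = X.
Total moles n_T = 3.97 − X.
y_i = n_i/n_T, p_i = y_i·P. Kp = p_B / (p_E p_A).
Substituting and setting equal to 0.428 bar^-1 gives a polynomial in X; the root in (0,1) is X = 0.675.
Then n_E = 2.29, n_T = 3.29, so y_E = 0.696.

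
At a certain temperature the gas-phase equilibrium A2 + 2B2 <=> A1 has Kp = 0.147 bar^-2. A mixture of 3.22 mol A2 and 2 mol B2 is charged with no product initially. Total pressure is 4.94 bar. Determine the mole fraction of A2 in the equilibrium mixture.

Take 2 mol B2 as basis and let X be its fractional conversion, so ξ = X.
Mole table: n_A2 = 3.22 − X; n_B2 = 2 − 2X; n_A1 = X.
Summing: n_T = 5.22 − 2X.
With p_i = (n_i/n_T)P, Kp = p_A1 / (p_A2 p_B2^2).
Equating to 0.147 bar^-2 and solving on 0 < X < 1: X = 0.517.
Then n_A2 = 2.7, n_T = 4.19, so y_A2 = 0.646.

y_A2 = 0.646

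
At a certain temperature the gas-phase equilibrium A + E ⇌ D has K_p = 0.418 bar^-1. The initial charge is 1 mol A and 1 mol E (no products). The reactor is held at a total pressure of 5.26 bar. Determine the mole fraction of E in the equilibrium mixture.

y_E = 0.359

Let X = conversion of A (basis 1 mol A); extent of reaction ξ = X.
Moles: n_A = 1 − X; n_E = 1 − X; n_D = X.
Summing: n_T = 2 − X.
y_i = n_i/n_T, p_i = y_i·P. K_p = p_D / (p_A p_E).
Substituting and setting equal to 0.418 bar^-1 gives a polynomial in X; the root in (0,1) is X = 0.441.
Then n_E = 0.559, n_T = 1.56, so y_E = 0.359.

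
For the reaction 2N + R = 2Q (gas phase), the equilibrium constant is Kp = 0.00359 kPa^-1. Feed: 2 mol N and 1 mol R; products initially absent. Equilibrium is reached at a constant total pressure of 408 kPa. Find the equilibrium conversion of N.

Basis: 2 mol N initially; let X = conversion of N. Extent ξ = X.
Moles: n_N = 2 − 2X; n_R = 1 − X; n_Q = 2X.
n_T = Σnᵢ = 3 − X.
Mole fractions y_i = n_i/n_T; Kp = p_Q^2 / (p_N^2 p_R) with p_i = y_i·P.
Equating to 0.00359 kPa^-1 and solving on 0 < X < 1: X = 0.372.

X = 0.372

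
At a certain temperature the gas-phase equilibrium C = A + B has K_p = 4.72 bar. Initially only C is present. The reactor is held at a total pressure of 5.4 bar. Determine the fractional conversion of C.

Take 1 mol C as basis and let X be its fractional conversion, so ξ = X.
Species balance: n_C = 1 − X; n_A = X; n_B = X.
n_T = Σnᵢ = 1 + X.
y_i = n_i/n_T, p_i = y_i·P. K_p = p_A p_B / (p_C).
Setting this equal to 4.72 bar and taking the physical root (0 < X < 1) gives X = 0.683.

X = 0.683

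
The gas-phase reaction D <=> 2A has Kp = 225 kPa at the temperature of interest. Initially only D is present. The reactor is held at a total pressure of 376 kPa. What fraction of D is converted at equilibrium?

X = 0.361

Take 1 mol D as basis and let X be its fractional conversion, so ξ = X.
At extent ξ: n_D = 1 − X; n_A = 2X.
n_T = Σnᵢ = 1 + X.
Mole fractions y_i = n_i/n_T; Kp = p_A^2 / (p_D) with p_i = y_i·P.
Equating to 225 kPa and solving on 0 < X < 1: X = 0.361.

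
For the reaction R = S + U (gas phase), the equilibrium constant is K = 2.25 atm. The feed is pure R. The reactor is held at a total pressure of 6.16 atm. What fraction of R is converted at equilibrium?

Take 1 mol R as basis and let X be its fractional conversion, so ξ = X.
Moles: n_R = 1 − X; n_S = X; n_U = X.
n_T = Σnᵢ = 1 + X.
Mole fractions y_i = n_i/n_T; K = p_S p_U / (p_R) with p_i = y_i·P.
Setting this equal to 2.25 atm and taking the physical root (0 < X < 1) gives X = 0.517.

X = 0.517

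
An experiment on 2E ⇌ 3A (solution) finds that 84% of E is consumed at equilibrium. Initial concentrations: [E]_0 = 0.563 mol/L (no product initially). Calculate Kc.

Kc = 44 mol/L

Let X = conversion of E.
Concentrations: [E] = 0.563 − 0.563X; [A] = 0.844X.
At X = 0.84: [E] = 0.0901, [A] = 0.709.
Kc = [A]^3 / ([E]^2) = 44 mol/L.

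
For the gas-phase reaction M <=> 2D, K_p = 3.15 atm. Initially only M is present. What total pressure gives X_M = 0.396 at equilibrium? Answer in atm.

Take 1 mol M as basis and let X be its fractional conversion, so ξ = X.
Mole table: n_M = 1 − X; n_D = 2X.
Summing: n_T = 1 + X.
K_p = p_D^2 / (p_M) with p_i = (n_i/n_T)·P.
At X = 0.396: the mole-fraction product g(X) = Π y_i^ν_i = 0.7439. Since K_p = g(X)·P^{1}, P = (K_p/g)^(1/1) = (3.15/0.7439)^(1/1) = 4.23 atm.

P = 4.23 atm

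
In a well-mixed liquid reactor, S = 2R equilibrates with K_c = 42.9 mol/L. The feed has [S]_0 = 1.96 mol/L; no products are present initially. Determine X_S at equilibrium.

Let X = conversion of S; extent ξ = 1.96·X mol/L.
Concentrations: [S] = 1.96 − 1.96X; [R] = 3.92X.
K_c = [R]^2 / ([S]).
Solving K_c = 42.9 for X ∈ (0,1): X = 0.864.

X = 0.864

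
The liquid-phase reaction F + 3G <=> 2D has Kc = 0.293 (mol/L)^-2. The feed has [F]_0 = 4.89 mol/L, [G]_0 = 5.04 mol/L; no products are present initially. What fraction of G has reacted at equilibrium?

X = 0.670

Let X = conversion of G; extent ξ = 5.04X/3 mol/L.
Concentrations: [F] = 4.89 − 1.68X; [G] = 5.04 − 5.04X; [D] = 3.36X.
Kc = [D]^2 / ([F] [G]^3).
Solving Kc = 0.293 for X ∈ (0,1): X = 0.670.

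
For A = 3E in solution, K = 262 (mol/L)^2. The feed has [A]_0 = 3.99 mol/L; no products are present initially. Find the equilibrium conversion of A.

X = 0.616

Let X = conversion of A; extent ξ = 3.99·X mol/L.
Concentrations: [A] = 3.99 − 3.99X; [E] = 12X.
K = [E]^3 / ([A]).
Equating to 262 (mol/L)^2: the physical root is X = 0.616.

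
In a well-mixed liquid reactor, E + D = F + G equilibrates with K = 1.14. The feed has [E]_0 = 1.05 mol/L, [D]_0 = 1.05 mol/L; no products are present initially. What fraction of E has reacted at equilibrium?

Let X = conversion of E; extent ξ = 1.05·X mol/L.
Concentrations: [E] = 1.05 − 1.05X; [D] = 1.05 − 1.05X; [F] = 1.05X; [G] = 1.05X.
K = [F] [G] / ([E] [D]).
Equating to 1.14: the physical root is X = 0.516.

X = 0.516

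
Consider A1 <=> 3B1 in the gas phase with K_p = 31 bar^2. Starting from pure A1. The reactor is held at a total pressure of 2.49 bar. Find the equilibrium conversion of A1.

X = 0.688

Basis: 1 mol A1 initially; let X = conversion of A1. Extent ξ = X.
Mole table: n_A1 = 1 − X; n_B1 = 3X.
n_T = Σnᵢ = 1 + 2X.
y_i = n_i/n_T, p_i = y_i·P. K_p = p_B1^3 / (p_A1).
Setting this equal to 31 bar^2 and taking the physical root (0 < X < 1) gives X = 0.688.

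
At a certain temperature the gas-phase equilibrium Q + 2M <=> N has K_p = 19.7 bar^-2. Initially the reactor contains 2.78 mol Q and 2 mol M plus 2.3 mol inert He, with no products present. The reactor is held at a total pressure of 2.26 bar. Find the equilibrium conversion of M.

X = 0.824

Let X = conversion of M (basis 2 mol M); extent of reaction ξ = X.
At extent ξ: n_Q = 2.78 − X; n_M = 2 − 2X; n_N = X; n_I = 2.3 (inert).
Summing: n_T = 7.08 − 2X.
With p_i = (n_i/n_T)P, K_p = p_N / (p_Q p_M^2).
Equating to 19.7 bar^-2 and solving on 0 < X < 1: X = 0.824.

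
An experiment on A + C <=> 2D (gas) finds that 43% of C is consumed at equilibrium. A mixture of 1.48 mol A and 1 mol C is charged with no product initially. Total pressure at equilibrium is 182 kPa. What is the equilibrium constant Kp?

Kp = 1.24

Take 1 mol C as basis and let X be its fractional conversion, so ξ = X.
Mole table: n_A = 1.48 − X; n_C = 1 − X; n_D = 2X.
Total moles n_T = 2.48 (Δν = 0, constant).
At X = 0.43: n_A = 1.05, n_C = 0.57, n_D = 0.86, n_T = 2.48.
p_i = (n_i/n_T)·P. Kp = p_D^2 / (p_A p_C) = 1.24.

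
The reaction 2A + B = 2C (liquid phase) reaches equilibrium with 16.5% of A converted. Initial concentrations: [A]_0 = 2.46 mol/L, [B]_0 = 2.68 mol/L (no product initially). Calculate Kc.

Let X = conversion of A.
Concentrations: [A] = 2.46 − 2.46X; [B] = 2.68 − 1.23X; [C] = 2.46X.
At X = 0.165: [A] = 2.05, [B] = 2.48, [C] = 0.406.
Kc = [C]^2 / ([A]^2 [B]) = 0.0158 L/mol.

Kc = 0.0158 L/mol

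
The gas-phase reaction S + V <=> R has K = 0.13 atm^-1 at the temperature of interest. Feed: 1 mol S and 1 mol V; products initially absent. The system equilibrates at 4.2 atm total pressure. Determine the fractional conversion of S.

Take 1 mol S as basis and let X be its fractional conversion, so ξ = X.
At extent ξ: n_S = 1 − X; n_V = 1 − X; n_R = X.
Total moles n_T = 2 − X.
Mole fractions y_i = n_i/n_T; K = p_R / (p_S p_V) with p_i = y_i·P.
Equating to 0.13 atm^-1 and solving on 0 < X < 1: X = 0.196.

X = 0.196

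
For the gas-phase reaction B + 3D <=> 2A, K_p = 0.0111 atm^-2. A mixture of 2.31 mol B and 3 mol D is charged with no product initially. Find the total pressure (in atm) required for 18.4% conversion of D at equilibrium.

P = 3.09 atm

Basis: 3 mol D initially; let X = conversion of D. Extent ξ = X.
Mole table: n_B = 2.31 − X; n_D = 3 − 3X; n_A = 2X.
Summing: n_T = 5.31 − 2X.
K_p = p_A^2 / (p_B p_D^3) with p_i = (n_i/n_T)·P.
At X = 0.184: the mole-fraction product g(X) = Π y_i^ν_i = 0.106. Since K_p = g(X)·P^{-2}, P = (g/K_p)^(1/2) = (0.106/0.0111)^(1/2) = 3.09 atm.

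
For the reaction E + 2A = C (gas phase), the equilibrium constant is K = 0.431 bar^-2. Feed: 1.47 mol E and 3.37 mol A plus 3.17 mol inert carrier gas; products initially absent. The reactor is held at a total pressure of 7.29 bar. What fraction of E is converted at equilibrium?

X = 0.601

Let X = conversion of E (basis 1.47 mol E); extent of reaction ξ = 1.47X.
Mole table: n_E = 1.47 − 1.47X; n_A = 3.37 − 2.94X; n_C = 1.47X; n_I = 3.17 (inert).
Total moles n_T = 8.01 − 2.94X.
y_i = n_i/n_T, p_i = y_i·P. K = p_C / (p_E p_A^2).
This yields a degree-3 equation in X; solving on (0,1), X = 0.601.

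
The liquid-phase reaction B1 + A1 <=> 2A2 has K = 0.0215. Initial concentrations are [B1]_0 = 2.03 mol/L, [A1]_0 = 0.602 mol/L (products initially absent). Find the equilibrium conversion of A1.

Let X = conversion of A1; extent ξ = 0.602·X mol/L.
Concentrations: [B1] = 2.03 − 0.602X; [A1] = 0.602 − 0.602X; [A2] = 1.2X.
K = [A2]^2 / ([B1] [A1]).
Setting equal to 0.0215 and solving for X on (0,1) gives X = 0.124.

X = 0.124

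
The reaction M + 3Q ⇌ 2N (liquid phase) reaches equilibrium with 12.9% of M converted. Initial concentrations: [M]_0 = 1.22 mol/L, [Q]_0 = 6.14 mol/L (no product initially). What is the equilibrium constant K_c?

Let X = conversion of M.
Concentrations: [M] = 1.22 − 1.22X; [Q] = 6.14 − 3.66X; [N] = 2.44X.
At X = 0.129: [M] = 1.06, [Q] = 5.67, [N] = 0.315.
K_c = [N]^2 / ([M] [Q]^3) = 0.000512 (mol/L)^-2.

K_c = 0.000512 (mol/L)^-2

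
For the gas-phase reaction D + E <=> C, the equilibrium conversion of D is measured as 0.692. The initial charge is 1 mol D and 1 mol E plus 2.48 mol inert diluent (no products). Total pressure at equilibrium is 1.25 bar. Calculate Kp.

Kp = 22.1 bar^-1

Basis: 1 mol D initially; let X = conversion of D. Extent ξ = X.
Moles: n_D = 1 − X; n_E = 1 − X; n_C = X; n_I = 2.48 (inert).
Summing: n_T = 4.48 − X.
At X = 0.692: n_D = 0.308, n_E = 0.308, n_C = 0.692, n_T = 3.79.
p_i = (n_i/n_T)·P. Kp = p_C / (p_D p_E) = 22.1 bar^-1.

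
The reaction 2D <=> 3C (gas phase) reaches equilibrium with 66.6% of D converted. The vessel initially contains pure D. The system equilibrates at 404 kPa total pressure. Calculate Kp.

Basis: 1 mol D initially; let X = conversion of D. Extent ξ = 0.5X.
At extent ξ: n_D = 1 − X; n_C = 1.5X.
Total moles n_T = 1 + 0.5X.
At X = 0.666: n_D = 0.334, n_C = 0.999, n_T = 1.33.
p_i = (n_i/n_T)·P. Kp = p_C^3 / (p_D^2) = 2.71e+03 kPa.

Kp = 2.71e+03 kPa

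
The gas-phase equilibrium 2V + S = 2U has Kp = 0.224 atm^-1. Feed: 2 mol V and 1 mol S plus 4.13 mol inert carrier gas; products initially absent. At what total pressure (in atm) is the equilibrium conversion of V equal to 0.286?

P = 6.87 atm

Basis: 2 mol V initially; let X = conversion of V. Extent ξ = X.
Species balance: n_V = 2 − 2X; n_S = 1 − X; n_U = 2X; n_I = 4.13 (inert).
n_T = Σnᵢ = 7.13 − X.
Kp = p_U^2 / (p_V^2 p_S) with p_i = (n_i/n_T)·P.
At X = 0.286: the mole-fraction product g(X) = Π y_i^ν_i = 1.538. Since Kp = g(X)·P^{-1}, P = (g/Kp)^(1/1) = (1.538/0.224)^(1/1) = 6.87 atm.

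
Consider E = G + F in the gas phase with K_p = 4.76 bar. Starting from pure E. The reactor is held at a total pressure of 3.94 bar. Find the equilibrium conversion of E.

Basis: 1 mol E initially; let X = conversion of E. Extent ξ = X.
Species balance: n_E = 1 − X; n_G = X; n_F = X.
n_T = Σnᵢ = 1 + X.
y_i = n_i/n_T, p_i = y_i·P. K_p = p_G p_F / (p_E).
Equating to 4.76 bar and solving on 0 < X < 1: X = 0.740.

X = 0.740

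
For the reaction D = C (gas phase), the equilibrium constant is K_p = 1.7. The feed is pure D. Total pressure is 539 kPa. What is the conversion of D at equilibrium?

X = 0.630

Let X = conversion of D (basis 1 mol D); extent of reaction ξ = X.
Species balance: n_D = 1 − X; n_C = X.
Since Δν = 0, n_T = 1 throughout.
With p_i = (n_i/n_T)P, K_p = p_C / (p_D).
Setting this equal to 1.7 and taking the physical root (0 < X < 1) gives X = 0.630.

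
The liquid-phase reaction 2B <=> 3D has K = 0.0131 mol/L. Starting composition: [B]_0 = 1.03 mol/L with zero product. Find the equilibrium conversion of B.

Let X = conversion of B; extent ξ = 1.03X/2 mol/L.
Concentrations: [B] = 1.03 − 1.03X; [D] = 1.54X.
K = [D]^3 / ([B]^2).
Equating to 0.0131 mol/L: the physical root is X = 0.141.

X = 0.141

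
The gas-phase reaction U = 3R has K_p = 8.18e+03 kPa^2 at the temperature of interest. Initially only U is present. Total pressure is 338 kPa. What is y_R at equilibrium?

Let X = conversion of U (basis 1 mol U); extent of reaction ξ = X.
At extent ξ: n_U = 1 − X; n_R = 3X.
n_T = Σnᵢ = 1 + 2X.
Mole fractions y_i = n_i/n_T; K_p = p_R^3 / (p_U) with p_i = y_i·P.
This yields a degree-3 equation in X; solving on (0,1), X = 0.157.
Then n_R = 0.471, n_T = 1.31, so y_R = 0.358.

y_R = 0.358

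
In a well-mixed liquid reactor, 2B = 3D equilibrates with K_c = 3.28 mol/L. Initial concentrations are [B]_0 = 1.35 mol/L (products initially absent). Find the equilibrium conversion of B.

Let X = conversion of B; extent ξ = 1.35X/2 mol/L.
Concentrations: [B] = 1.35 − 1.35X; [D] = 2.03X.
K_c = [D]^3 / ([B]^2).
This equals 3.28 at X = 0.537 (the root in 0 < X < 1).

X = 0.537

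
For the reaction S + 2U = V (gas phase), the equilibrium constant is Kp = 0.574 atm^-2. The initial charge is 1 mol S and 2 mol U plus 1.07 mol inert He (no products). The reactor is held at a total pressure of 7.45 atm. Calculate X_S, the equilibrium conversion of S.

X = 0.660

Basis: 1 mol S initially; let X = conversion of S. Extent ξ = X.
Mole table: n_S = 1 − X; n_U = 2 − 2X; n_V = X; n_I = 1.07 (inert).
n_T = Σnᵢ = 4.07 − 2X.
Mole fractions y_i = n_i/n_T; Kp = p_V / (p_S p_U^2) with p_i = y_i·P.
This yields a degree-3 equation in X; solving on (0,1), X = 0.660.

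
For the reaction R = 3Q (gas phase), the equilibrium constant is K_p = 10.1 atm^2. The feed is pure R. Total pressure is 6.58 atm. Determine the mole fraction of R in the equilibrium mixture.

Basis: 1 mol R initially; let X = conversion of R. Extent ξ = X.
Moles: n_R = 1 − X; n_Q = 3X.
Total moles n_T = 1 + 2X.
With p_i = (n_i/n_T)P, K_p = p_Q^3 / (p_R).
This yields a degree-3 equation in X; solving on (0,1), X = 0.244.
Then n_R = 0.756, n_T = 1.49, so y_R = 0.509.

y_R = 0.509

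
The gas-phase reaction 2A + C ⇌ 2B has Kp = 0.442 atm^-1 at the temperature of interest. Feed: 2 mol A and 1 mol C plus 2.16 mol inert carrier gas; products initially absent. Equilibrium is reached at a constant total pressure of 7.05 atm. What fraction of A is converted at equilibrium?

Let X = conversion of A (basis 2 mol A); extent of reaction ξ = X.
Species balance: n_A = 2 − 2X; n_C = 1 − X; n_B = 2X; n_I = 2.16 (inert).
n_T = Σnᵢ = 5.16 − X.
y_i = n_i/n_T, p_i = y_i·P. Kp = p_B^2 / (p_A^2 p_C).
Substituting and setting equal to 0.442 atm^-1 gives a polynomial in X; the root in (0,1) is X = 0.387.

X = 0.387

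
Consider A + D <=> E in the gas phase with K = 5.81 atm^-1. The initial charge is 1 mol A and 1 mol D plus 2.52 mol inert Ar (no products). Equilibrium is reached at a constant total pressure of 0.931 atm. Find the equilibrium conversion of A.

Take 1 mol A as basis and let X be its fractional conversion, so ξ = X.
At extent ξ: n_A = 1 − X; n_D = 1 − X; n_E = X; n_I = 2.52 (inert).
n_T = Σnᵢ = 4.52 − X.
y_i = n_i/n_T, p_i = y_i·P. K = p_E / (p_A p_D).
Setting this equal to 5.81 atm^-1 and taking the physical root (0 < X < 1) gives X = 0.430.

X = 0.430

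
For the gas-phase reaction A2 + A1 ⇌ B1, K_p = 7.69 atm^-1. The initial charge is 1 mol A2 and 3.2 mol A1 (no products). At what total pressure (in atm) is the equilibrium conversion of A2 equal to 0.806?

Basis: 1 mol A2 initially; let X = conversion of A2. Extent ξ = X.
Mole table: n_A2 = 1 − X; n_A1 = 3.2 − X; n_B1 = X.
Summing: n_T = 4.2 − X.
K_p = p_B1 / (p_A2 p_A1) with p_i = (n_i/n_T)·P.
At X = 0.806: the mole-fraction product g(X) = Π y_i^ν_i = 5.89. Since K_p = g(X)·P^{-1}, P = (g/K_p)^(1/1) = (5.89/7.69)^(1/1) = 0.766 atm.

P = 0.766 atm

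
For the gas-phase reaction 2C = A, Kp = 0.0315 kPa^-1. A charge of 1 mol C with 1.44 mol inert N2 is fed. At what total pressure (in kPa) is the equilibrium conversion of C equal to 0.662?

P = 194 kPa

Let X = conversion of C (basis 1 mol C); extent of reaction ξ = 0.5X.
At extent ξ: n_C = 1 − X; n_A = 0.5X; n_I = 1.44 (inert).
Total moles n_T = 2.44 − 0.5X.
Kp = p_A / (p_C^2) with p_i = (n_i/n_T)·P.
At X = 0.662: the mole-fraction product g(X) = Π y_i^ν_i = 6.11. Since Kp = g(X)·P^{-1}, P = (g/Kp)^(1/1) = (6.11/0.0315)^(1/1) = 194 kPa.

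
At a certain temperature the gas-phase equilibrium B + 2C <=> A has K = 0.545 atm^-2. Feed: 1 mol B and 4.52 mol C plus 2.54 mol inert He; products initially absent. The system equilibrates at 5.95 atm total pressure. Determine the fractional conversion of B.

Take 1 mol B as basis and let X be its fractional conversion, so ξ = X.
Mole table: n_B = 1 − X; n_C = 4.52 − 2X; n_A = X; n_I = 2.54 (inert).
n_T = Σnᵢ = 8.06 − 2X.
With p_i = (n_i/n_T)P, K = p_A / (p_B p_C^2).
Equating to 0.545 atm^-2 and solving on 0 < X < 1: X = 0.798.

X = 0.798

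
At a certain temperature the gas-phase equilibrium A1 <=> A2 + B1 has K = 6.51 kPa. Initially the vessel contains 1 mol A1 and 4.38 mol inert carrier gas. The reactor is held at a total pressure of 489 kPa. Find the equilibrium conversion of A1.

Basis: 1 mol A1 initially; let X = conversion of A1. Extent ξ = X.
Mole table: n_A1 = 1 − X; n_A2 = X; n_B1 = X; n_I = 4.38 (inert).
n_T = Σnᵢ = 5.38 + X.
With p_i = (n_i/n_T)P, K = p_A2 p_B1 / (p_A1).
Equating to 6.51 kPa and solving on 0 < X < 1: X = 0.239.

X = 0.239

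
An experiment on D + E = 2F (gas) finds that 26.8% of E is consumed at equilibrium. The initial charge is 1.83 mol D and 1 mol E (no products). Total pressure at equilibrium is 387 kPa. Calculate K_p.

K_p = 0.251

Basis: 1 mol E initially; let X = conversion of E. Extent ξ = X.
Moles: n_D = 1.83 − X; n_E = 1 − X; n_F = 2X.
Total moles n_T = 2.83 (Δν = 0, constant).
At X = 0.268: n_D = 1.56, n_E = 0.732, n_F = 0.536, n_T = 2.83.
p_i = (n_i/n_T)·P. K_p = p_F^2 / (p_D p_E) = 0.251.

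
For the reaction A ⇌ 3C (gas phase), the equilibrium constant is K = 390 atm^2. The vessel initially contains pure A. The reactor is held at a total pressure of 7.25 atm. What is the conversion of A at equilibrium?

Take 1 mol A as basis and let X be its fractional conversion, so ξ = X.
Moles: n_A = 1 − X; n_C = 3X.
n_T = Σnᵢ = 1 + 2X.
y_i = n_i/n_T, p_i = y_i·P. K = p_C^3 / (p_A).
Substituting and setting equal to 390 atm^2 gives a polynomial in X; the root in (0,1) is X = 0.753.

X = 0.753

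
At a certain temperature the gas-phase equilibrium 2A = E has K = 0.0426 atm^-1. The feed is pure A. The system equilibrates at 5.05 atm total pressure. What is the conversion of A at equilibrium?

Take 1 mol A as basis and let X be its fractional conversion, so ξ = 0.5X.
At extent ξ: n_A = 1 − X; n_E = 0.5X.
Total moles n_T = 1 − 0.5X.
y_i = n_i/n_T, p_i = y_i·P. K = p_E / (p_A^2).
Substituting and setting equal to 0.0426 atm^-1 gives a polynomial in X; the root in (0,1) is X = 0.267.

X = 0.267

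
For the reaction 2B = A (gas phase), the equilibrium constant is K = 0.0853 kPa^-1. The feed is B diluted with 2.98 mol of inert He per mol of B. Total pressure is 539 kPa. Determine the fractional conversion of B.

Basis: 1 mol B initially; let X = conversion of B. Extent ξ = 0.5X.
Species balance: n_B = 1 − X; n_A = 0.5X; n_I = 2.98 (inert).
Total moles n_T = 3.98 − 0.5X.
y_i = n_i/n_T, p_i = y_i·P. K = p_A / (p_B^2).
Equating to 0.0853 kPa^-1 and solving on 0 < X < 1: X = 0.821.

X = 0.821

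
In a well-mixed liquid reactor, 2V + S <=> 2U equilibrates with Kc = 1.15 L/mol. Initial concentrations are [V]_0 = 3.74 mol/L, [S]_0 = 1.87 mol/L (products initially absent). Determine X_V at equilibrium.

Let X = conversion of V; extent ξ = 3.74X/2 mol/L.
Concentrations: [V] = 3.74 − 3.74X; [S] = 1.87 − 1.87X; [U] = 3.74X.
Kc = [U]^2 / ([V]^2 [S]).
Setting equal to 1.15 and solving for X on (0,1) gives X = 0.507.

X = 0.507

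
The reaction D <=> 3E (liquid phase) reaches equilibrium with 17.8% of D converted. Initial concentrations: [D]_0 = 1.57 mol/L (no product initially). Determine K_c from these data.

Let X = conversion of D.
Concentrations: [D] = 1.57 − 1.57X; [E] = 4.71X.
At X = 0.178: [D] = 1.29, [E] = 0.838.
K_c = [E]^3 / ([D]) = 0.457 (mol/L)^2.

K_c = 0.457 (mol/L)^2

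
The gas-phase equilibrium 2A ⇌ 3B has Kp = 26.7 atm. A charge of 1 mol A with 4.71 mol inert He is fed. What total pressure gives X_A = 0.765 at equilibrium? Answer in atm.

P = 5.95 atm

Basis: 1 mol A initially; let X = conversion of A. Extent ξ = 0.5X.
At extent ξ: n_A = 1 − X; n_B = 1.5X; n_I = 4.71 (inert).
Summing: n_T = 5.71 + 0.5X.
Kp = p_B^3 / (p_A^2) with p_i = (n_i/n_T)·P.
At X = 0.765: the mole-fraction product g(X) = Π y_i^ν_i = 4.491. Since Kp = g(X)·P^{1}, P = (Kp/g)^(1/1) = (26.7/4.491)^(1/1) = 5.95 atm.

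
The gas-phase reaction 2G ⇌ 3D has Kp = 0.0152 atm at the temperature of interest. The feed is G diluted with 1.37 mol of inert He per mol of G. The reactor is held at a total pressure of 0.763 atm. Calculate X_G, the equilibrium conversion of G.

X = 0.209

Take 1 mol G as basis and let X be its fractional conversion, so ξ = 0.5X.
Mole table: n_G = 1 − X; n_D = 1.5X; n_I = 1.37 (inert).
Total moles n_T = 2.37 + 0.5X.
y_i = n_i/n_T, p_i = y_i·P. Kp = p_D^3 / (p_G^2).
Substituting and setting equal to 0.0152 atm gives a polynomial in X; the root in (0,1) is X = 0.209.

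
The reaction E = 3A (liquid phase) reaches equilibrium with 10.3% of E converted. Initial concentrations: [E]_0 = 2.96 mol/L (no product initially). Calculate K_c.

K_c = 0.288 (mol/L)^2

Let X = conversion of E.
Concentrations: [E] = 2.96 − 2.96X; [A] = 8.88X.
At X = 0.103: [E] = 2.66, [A] = 0.915.
K_c = [A]^3 / ([E]) = 0.288 (mol/L)^2.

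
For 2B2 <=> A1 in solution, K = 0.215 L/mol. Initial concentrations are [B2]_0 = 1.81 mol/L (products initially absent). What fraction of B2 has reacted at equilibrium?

X = 0.340

Let X = conversion of B2; extent ξ = 1.81X/2 mol/L.
Concentrations: [B2] = 1.81 − 1.81X; [A1] = 0.905X.
K = [A1] / ([B2]^2).
Solving K = 0.215 for X ∈ (0,1): X = 0.340.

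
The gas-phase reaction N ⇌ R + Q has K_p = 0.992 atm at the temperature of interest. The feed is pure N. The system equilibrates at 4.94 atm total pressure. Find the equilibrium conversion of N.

Basis: 1 mol N initially; let X = conversion of N. Extent ξ = X.
Species balance: n_N = 1 − X; n_R = X; n_Q = X.
Total moles n_T = 1 + X.
Mole fractions y_i = n_i/n_T; K_p = p_R p_Q / (p_N) with p_i = y_i·P.
Substituting and setting equal to 0.992 atm gives a polynomial in X; the root in (0,1) is X = 0.409.

X = 0.409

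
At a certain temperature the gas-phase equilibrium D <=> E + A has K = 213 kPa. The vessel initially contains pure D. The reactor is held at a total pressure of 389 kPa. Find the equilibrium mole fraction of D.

y_D = 0.254

Basis: 1 mol D initially; let X = conversion of D. Extent ξ = X.
Mole table: n_D = 1 − X; n_E = X; n_A = X.
Summing: n_T = 1 + X.
With p_i = (n_i/n_T)P, K = p_E p_A / (p_D).
Equating to 213 kPa and solving on 0 < X < 1: X = 0.595.
Then n_D = 0.405, n_T = 1.59, so y_D = 0.254.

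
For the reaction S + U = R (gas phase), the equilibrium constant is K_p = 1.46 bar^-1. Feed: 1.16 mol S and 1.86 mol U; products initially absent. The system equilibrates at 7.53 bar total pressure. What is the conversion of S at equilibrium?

X = 0.828

Take 1.16 mol S as basis and let X be its fractional conversion, so ξ = 1.16X.
Moles: n_S = 1.16 − 1.16X; n_U = 1.86 − 1.16X; n_R = 1.16X.
Summing: n_T = 3.02 − 1.16X.
y_i = n_i/n_T, p_i = y_i·P. K_p = p_R / (p_S p_U).
This yields a degree-2 equation in X; solving on (0,1), X = 0.828.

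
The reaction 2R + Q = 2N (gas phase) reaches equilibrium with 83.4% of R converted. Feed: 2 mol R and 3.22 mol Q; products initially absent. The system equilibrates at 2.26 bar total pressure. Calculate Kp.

Take 2 mol R as basis and let X be its fractional conversion, so ξ = X.
Mole table: n_R = 2 − 2X; n_Q = 3.22 − X; n_N = 2X.
Total moles n_T = 5.22 − X.
At X = 0.834: n_R = 0.332, n_Q = 2.39, n_N = 1.67, n_T = 4.39.
p_i = (n_i/n_T)·P. Kp = p_N^2 / (p_R^2 p_Q) = 20.5 bar^-1.

Kp = 20.5 bar^-1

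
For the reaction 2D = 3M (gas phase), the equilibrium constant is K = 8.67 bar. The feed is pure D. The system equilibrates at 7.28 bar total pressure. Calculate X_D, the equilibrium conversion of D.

X = 0.487

Let X = conversion of D (basis 1 mol D); extent of reaction ξ = 0.5X.
Moles: n_D = 1 − X; n_M = 1.5X.
n_T = Σnᵢ = 1 + 0.5X.
With p_i = (n_i/n_T)P, K = p_M^3 / (p_D^2).
Substituting and setting equal to 8.67 bar gives a polynomial in X; the root in (0,1) is X = 0.487.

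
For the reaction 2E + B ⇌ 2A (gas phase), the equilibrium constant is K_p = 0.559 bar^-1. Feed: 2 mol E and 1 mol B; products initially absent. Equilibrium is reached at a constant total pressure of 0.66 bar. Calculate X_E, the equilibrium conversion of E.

X = 0.242

Basis: 2 mol E initially; let X = conversion of E. Extent ξ = X.
Mole table: n_E = 2 − 2X; n_B = 1 − X; n_A = 2X.
Summing: n_T = 3 − X.
With p_i = (n_i/n_T)P, K_p = p_A^2 / (p_E^2 p_B).
This yields a degree-3 equation in X; solving on (0,1), X = 0.242.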